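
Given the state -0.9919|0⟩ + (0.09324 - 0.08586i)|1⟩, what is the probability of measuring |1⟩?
0.01607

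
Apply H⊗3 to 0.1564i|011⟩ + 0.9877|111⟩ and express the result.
(0.3492 + 0.0553i)|000⟩ + (-0.3492 - 0.0553i)|001⟩ + (-0.3492 - 0.0553i)|010⟩ + (0.3492 + 0.0553i)|011⟩ + (-0.3492 + 0.0553i)|100⟩ + (0.3492 - 0.0553i)|101⟩ + (0.3492 - 0.0553i)|110⟩ + (-0.3492 + 0.0553i)|111⟩

H⊗3 gives amp(|y⟩) = (1/2√2) Σ_x (−1)^(x·y) amp(|x⟩), where x·y is the number of positions in which both x and y have a 1.
|000⟩: (0.1564i + 0.9877)/(2√2) = (0.3492 + 0.0553i)
|001⟩: (-0.1564i - 0.9877)/(2√2) = (-0.3492 - 0.0553i)
|010⟩: (-0.1564i - 0.9877)/(2√2) = (-0.3492 - 0.0553i)
|011⟩: (0.1564i + 0.9877)/(2√2) = (0.3492 + 0.0553i)
|100⟩: (0.1564i - 0.9877)/(2√2) = (-0.3492 + 0.0553i)
|101⟩: (-0.1564i + 0.9877)/(2√2) = (0.3492 - 0.0553i)
|110⟩: (-0.1564i + 0.9877)/(2√2) = (0.3492 - 0.0553i)
|111⟩: (0.1564i - 0.9877)/(2√2) = (-0.3492 + 0.0553i)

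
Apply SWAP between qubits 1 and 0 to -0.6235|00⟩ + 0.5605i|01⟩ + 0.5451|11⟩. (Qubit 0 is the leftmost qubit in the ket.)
-0.6235|00⟩ + 0.5605i|10⟩ + 0.5451|11⟩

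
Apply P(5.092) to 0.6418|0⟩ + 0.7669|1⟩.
0.6418|0⟩ + (0.2842 - 0.7123i)|1⟩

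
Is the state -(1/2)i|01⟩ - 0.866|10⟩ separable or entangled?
Entangled

Writing the state as a|00⟩ + b|01⟩ + c|10⟩ + d|11⟩, it is a product state iff ad − bc = 0.
Here (a, b, c, d) = (0, -(1/2)i, -0.866, 0): ad − bc = (0)(0) − (-(1/2)i)(-0.866) = -0.433i ≠ 0, so the state is entangled.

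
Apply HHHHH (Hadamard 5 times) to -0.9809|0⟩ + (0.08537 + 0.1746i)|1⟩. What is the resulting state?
(-0.6332 + 0.1235i)|0⟩ + (-0.754 - 0.1235i)|1⟩

H² = I, so H^5 = H: a single Hadamard. With (a, b) = (-0.9809, (0.08537 + 0.1746i)), H gives ((a + b)/√2, (a − b)/√2) = ((-0.6332 + 0.1235i), (-0.754 - 0.1235i)).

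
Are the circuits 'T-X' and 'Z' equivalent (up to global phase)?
No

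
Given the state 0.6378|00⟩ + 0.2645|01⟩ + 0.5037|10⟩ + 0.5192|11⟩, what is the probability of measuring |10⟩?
0.2537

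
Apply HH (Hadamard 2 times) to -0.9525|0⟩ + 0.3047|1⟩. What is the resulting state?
-0.9525|0⟩ + 0.3047|1⟩

H² = I, so an even number of Hadamards cancels: H^2 = I and the state is unchanged.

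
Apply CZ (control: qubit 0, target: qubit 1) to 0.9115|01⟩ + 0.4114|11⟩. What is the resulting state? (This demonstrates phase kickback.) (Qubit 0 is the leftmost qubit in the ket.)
0.9115|01⟩ - 0.4114|11⟩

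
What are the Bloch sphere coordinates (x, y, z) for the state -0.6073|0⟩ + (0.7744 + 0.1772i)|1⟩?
(-0.9406, -0.2152, -0.2623)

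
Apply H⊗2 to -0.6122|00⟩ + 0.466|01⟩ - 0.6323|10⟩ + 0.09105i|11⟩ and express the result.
(-0.3893 + 0.04553i)|00⟩ + (-0.8553 - 0.04553i)|01⟩ + (0.2431 - 0.04553i)|10⟩ + (-0.223 + 0.04553i)|11⟩

H⊗2 gives amp(|y⟩) = (1/2) Σ_x (−1)^(x·y) amp(|x⟩), where x·y is the number of positions in which both x and y have a 1.
|00⟩: (-0.6122 + 0.466 - 0.6323 + 0.09105i)/2 = (-0.3893 + 0.04553i)
|01⟩: (-0.6122 - 0.466 - 0.6323 - 0.09105i)/2 = (-0.8553 - 0.04553i)
|10⟩: (-0.6122 + 0.466 + 0.6323 - 0.09105i)/2 = (0.2431 - 0.04553i)
|11⟩: (-0.6122 - 0.466 + 0.6323 + 0.09105i)/2 = (-0.223 + 0.04553i)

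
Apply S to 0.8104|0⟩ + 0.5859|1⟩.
0.8104|0⟩ + 0.5859i|1⟩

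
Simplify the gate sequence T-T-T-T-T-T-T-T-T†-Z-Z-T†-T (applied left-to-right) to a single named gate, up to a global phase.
T†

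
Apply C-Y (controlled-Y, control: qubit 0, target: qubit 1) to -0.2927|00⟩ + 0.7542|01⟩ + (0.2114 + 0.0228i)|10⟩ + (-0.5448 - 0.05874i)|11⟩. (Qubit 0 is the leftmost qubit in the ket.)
-0.2927|00⟩ + 0.7542|01⟩ + (-0.05874 + 0.5448i)|10⟩ + (-0.0228 + 0.2114i)|11⟩

C-Y leaves the control-|0⟩ kets |00⟩, |01⟩ unchanged and applies Y to qubit 1 on the control-|1⟩ pair (|10⟩, |11⟩).
Y = [[0, -i], [i, 0]].
With a = amp(|10⟩) = (0.2114 + 0.0228i) and b = amp(|11⟩) = (-0.5448 - 0.05874i):
new amp(|10⟩) = (-i)·b = (-0.05874 + 0.5448i)
new amp(|11⟩) = (i)·a = (-0.0228 + 0.2114i)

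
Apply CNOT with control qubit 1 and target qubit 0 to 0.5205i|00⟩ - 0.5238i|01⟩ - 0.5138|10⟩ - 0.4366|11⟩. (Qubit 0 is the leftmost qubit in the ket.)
0.5205i|00⟩ - 0.4366|01⟩ - 0.5138|10⟩ - 0.5238i|11⟩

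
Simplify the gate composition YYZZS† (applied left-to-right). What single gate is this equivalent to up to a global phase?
S†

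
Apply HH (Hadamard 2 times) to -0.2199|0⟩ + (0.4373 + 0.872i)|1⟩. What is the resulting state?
-0.2199|0⟩ + (0.4373 + 0.872i)|1⟩

H² = I, so an even number of Hadamards cancels: H^2 = I and the state is unchanged.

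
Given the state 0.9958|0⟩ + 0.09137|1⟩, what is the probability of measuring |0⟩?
0.9916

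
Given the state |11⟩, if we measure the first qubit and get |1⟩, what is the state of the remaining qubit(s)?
|1⟩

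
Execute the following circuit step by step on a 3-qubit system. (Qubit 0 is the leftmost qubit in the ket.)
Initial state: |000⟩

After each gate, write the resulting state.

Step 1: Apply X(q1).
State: |010⟩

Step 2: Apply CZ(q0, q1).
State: |010⟩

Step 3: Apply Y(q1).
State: -i|000⟩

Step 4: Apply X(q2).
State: -i|001⟩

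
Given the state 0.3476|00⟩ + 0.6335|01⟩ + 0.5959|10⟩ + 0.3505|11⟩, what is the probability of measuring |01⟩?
0.4013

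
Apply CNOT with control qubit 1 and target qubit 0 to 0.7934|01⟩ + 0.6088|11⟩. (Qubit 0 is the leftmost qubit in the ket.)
0.6088|01⟩ + 0.7934|11⟩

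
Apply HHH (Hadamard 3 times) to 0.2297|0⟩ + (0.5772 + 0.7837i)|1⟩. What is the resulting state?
(0.5706 + 0.5542i)|0⟩ + (-0.2457 - 0.5542i)|1⟩

H² = I, so H^3 = H: a single Hadamard. With (a, b) = (0.2297, (0.5772 + 0.7837i)), H gives ((a + b)/√2, (a − b)/√2) = ((0.5706 + 0.5542i), (-0.2457 - 0.5542i)).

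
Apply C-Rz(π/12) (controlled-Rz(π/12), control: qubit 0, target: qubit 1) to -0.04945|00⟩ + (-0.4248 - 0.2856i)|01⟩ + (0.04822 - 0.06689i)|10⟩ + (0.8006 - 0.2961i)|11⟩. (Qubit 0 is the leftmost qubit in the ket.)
-0.04945|00⟩ + (-0.4248 - 0.2856i)|01⟩ + (0.03908 - 0.07261i)|10⟩ + (0.8324 - 0.1891i)|11⟩

C-Rz(π/12) leaves the control-|0⟩ kets |00⟩, |01⟩ unchanged and applies Rz(π/12) to qubit 1 on the control-|1⟩ pair (|10⟩, |11⟩).
Rz(π/12) = [[e^(−iθ/2), 0], [0, e^(iθ/2)]] with e^(±iθ/2) = cos(θ/2) ± i·sin(θ/2); θ = π/12, cos(θ/2) ≈ 0.991445, sin(θ/2) ≈ 0.130526.
With a = amp(|10⟩) = (0.04822 - 0.06689i) and b = amp(|11⟩) = (0.8006 - 0.2961i):
new amp(|10⟩) = (0.991445 - 0.130526i)·a = (0.03908 - 0.07261i)
new amp(|11⟩) = (0.991445 + 0.130526i)·b = (0.8324 - 0.1891i)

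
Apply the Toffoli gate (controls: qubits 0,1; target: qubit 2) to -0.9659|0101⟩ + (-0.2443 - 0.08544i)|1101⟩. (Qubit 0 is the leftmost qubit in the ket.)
-0.9659|0101⟩ + (-0.2443 - 0.08544i)|1111⟩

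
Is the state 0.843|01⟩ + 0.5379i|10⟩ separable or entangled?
Entangled

Writing the state as a|00⟩ + b|01⟩ + c|10⟩ + d|11⟩, it is a product state iff ad − bc = 0.
Here (a, b, c, d) = (0, 0.843, 0.5379i, 0): ad − bc = (0)(0) − (0.843)(0.5379i) = -0.4534i ≠ 0, so the state is entangled.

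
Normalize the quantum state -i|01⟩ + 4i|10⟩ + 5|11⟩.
-0.1543i|01⟩ + 0.6172i|10⟩ + 0.7715|11⟩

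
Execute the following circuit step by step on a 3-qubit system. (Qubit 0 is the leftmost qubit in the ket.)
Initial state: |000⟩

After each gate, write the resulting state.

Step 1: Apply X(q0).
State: |100⟩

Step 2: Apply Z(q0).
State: -|100⟩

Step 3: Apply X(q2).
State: -|101⟩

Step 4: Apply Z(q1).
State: -|101⟩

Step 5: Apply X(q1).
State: -|111⟩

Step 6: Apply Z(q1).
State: |111⟩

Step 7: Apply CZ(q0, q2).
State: -|111⟩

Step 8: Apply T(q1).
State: (-1/√2 - (1/√2)i)|111⟩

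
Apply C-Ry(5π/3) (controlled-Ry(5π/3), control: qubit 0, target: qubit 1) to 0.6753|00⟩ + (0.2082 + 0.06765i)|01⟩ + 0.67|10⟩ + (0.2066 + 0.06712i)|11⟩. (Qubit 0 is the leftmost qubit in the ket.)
0.6753|00⟩ + (0.2082 + 0.06765i)|01⟩ + (-0.6835 - 0.03356i)|10⟩ + (0.1561 - 0.05813i)|11⟩

C-Ry(5π/3) leaves the control-|0⟩ kets |00⟩, |01⟩ unchanged and applies Ry(5π/3) to qubit 1 on the control-|1⟩ pair (|10⟩, |11⟩).
Ry(5π/3) = [[cos(θ/2), −sin(θ/2)], [sin(θ/2), cos(θ/2)]]; θ = 5π/3, cos(θ/2) ≈ -0.866025, sin(θ/2) ≈ 0.5.
With a = amp(|10⟩) = 0.67 and b = amp(|11⟩) = (0.2066 + 0.06712i):
new amp(|10⟩) = (-0.866025)·a + (-0.5)·b = (-0.6835 - 0.03356i)
new amp(|11⟩) = (0.5)·a + (-0.866025)·b = (0.1561 - 0.05813i)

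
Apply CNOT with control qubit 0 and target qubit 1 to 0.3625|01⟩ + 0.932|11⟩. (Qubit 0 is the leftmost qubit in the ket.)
0.3625|01⟩ + 0.932|10⟩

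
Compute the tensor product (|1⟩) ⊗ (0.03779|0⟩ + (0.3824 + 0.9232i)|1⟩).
0.03779|10⟩ + (0.3824 + 0.9232i)|11⟩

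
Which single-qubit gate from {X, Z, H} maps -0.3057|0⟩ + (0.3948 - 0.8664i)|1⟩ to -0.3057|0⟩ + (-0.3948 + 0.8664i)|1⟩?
Z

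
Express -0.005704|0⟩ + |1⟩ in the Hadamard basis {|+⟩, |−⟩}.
0.7031|+⟩ - 0.7111|−⟩

With |ψ⟩ = α|0⟩ + β|1⟩, the Hadamard-basis coefficients are ⟨+|ψ⟩ = (α + β)/√2 and ⟨−|ψ⟩ = (α − β)/√2.
Here α = -0.005704, β = 1: (α + β)/√2 = 0.7031, (α − β)/√2 = -0.7111.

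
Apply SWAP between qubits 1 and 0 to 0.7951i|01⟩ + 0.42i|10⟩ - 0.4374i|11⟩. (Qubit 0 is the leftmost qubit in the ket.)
0.42i|01⟩ + 0.7951i|10⟩ - 0.4374i|11⟩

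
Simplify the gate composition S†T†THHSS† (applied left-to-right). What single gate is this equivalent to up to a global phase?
S†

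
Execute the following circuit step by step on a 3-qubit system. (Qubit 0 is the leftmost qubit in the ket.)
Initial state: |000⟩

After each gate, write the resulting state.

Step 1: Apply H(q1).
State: 1/√2|000⟩ + 1/√2|010⟩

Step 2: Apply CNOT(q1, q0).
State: 1/√2|000⟩ + 1/√2|110⟩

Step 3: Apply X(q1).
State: 1/√2|010⟩ + 1/√2|100⟩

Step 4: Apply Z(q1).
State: -1/√2|010⟩ + 1/√2|100⟩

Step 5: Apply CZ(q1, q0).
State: -1/√2|010⟩ + 1/√2|100⟩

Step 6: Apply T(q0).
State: -1/√2|010⟩ + (1/2 + (1/2)i)|100⟩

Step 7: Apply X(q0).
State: (1/2 + (1/2)i)|000⟩ - 1/√2|110⟩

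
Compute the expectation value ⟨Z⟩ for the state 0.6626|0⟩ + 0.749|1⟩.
-0.122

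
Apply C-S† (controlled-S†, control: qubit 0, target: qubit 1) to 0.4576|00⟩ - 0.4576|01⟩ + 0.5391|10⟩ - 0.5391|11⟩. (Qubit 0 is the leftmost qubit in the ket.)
0.4576|00⟩ - 0.4576|01⟩ + 0.5391|10⟩ + 0.5391i|11⟩

C-S† leaves the control-|0⟩ kets |00⟩, |01⟩ unchanged and applies S† to qubit 1 on the control-|1⟩ pair (|10⟩, |11⟩).
S† = [[1, 0], [0, -i]].
With a = amp(|10⟩) = 0.5391 and b = amp(|11⟩) = -0.5391:
new amp(|10⟩) = (1)·a = 0.5391
new amp(|11⟩) = (-i)·b = 0.5391i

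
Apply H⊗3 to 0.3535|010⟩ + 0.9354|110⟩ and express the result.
0.4557|000⟩ + 0.4557|001⟩ - 0.4557|010⟩ - 0.4557|011⟩ - 0.2057|100⟩ - 0.2057|101⟩ + 0.2057|110⟩ + 0.2057|111⟩

H⊗3 gives amp(|y⟩) = (1/2√2) Σ_x (−1)^(x·y) amp(|x⟩), where x·y is the number of positions in which both x and y have a 1.
|000⟩: (0.3535 + 0.9354)/(2√2) = 0.4557
|001⟩: (0.3535 + 0.9354)/(2√2) = 0.4557
|010⟩: (-0.3535 - 0.9354)/(2√2) = -0.4557
|011⟩: (-0.3535 - 0.9354)/(2√2) = -0.4557
|100⟩: (0.3535 - 0.9354)/(2√2) = -0.2057
|101⟩: (0.3535 - 0.9354)/(2√2) = -0.2057
|110⟩: (-0.3535 + 0.9354)/(2√2) = 0.2057
|111⟩: (-0.3535 + 0.9354)/(2√2) = 0.2057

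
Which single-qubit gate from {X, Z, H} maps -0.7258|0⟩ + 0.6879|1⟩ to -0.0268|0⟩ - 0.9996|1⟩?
H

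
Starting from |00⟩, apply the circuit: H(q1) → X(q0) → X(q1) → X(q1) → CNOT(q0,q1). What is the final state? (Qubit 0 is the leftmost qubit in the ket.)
1/√2|10⟩ + 1/√2|11⟩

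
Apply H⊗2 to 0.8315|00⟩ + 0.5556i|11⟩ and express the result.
(0.4158 + 0.2778i)|00⟩ + (0.4158 - 0.2778i)|01⟩ + (0.4158 - 0.2778i)|10⟩ + (0.4158 + 0.2778i)|11⟩

H⊗2 gives amp(|y⟩) = (1/2) Σ_x (−1)^(x·y) amp(|x⟩), where x·y is the number of positions in which both x and y have a 1.
|00⟩: (0.8315 + 0.5556i)/2 = (0.4158 + 0.2778i)
|01⟩: (0.8315 - 0.5556i)/2 = (0.4158 - 0.2778i)
|10⟩: (0.8315 - 0.5556i)/2 = (0.4158 - 0.2778i)
|11⟩: (0.8315 + 0.5556i)/2 = (0.4158 + 0.2778i)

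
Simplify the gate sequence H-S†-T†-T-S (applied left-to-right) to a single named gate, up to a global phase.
H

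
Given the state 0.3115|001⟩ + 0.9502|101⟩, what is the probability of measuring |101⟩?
0.9029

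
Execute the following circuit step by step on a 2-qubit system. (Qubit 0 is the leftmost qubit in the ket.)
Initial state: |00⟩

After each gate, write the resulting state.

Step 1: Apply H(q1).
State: 1/√2|00⟩ + 1/√2|01⟩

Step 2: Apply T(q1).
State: 1/√2|00⟩ + (1/2 + (1/2)i)|01⟩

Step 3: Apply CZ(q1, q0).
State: 1/√2|00⟩ + (1/2 + (1/2)i)|01⟩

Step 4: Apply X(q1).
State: (1/2 + (1/2)i)|00⟩ + 1/√2|01⟩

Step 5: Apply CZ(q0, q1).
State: (1/2 + (1/2)i)|00⟩ + 1/√2|01⟩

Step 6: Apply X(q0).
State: (1/2 + (1/2)i)|10⟩ + 1/√2|11⟩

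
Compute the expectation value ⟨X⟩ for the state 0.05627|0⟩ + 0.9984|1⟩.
0.1124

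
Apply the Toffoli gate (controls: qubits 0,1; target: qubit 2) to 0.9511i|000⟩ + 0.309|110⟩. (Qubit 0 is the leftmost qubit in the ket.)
0.9511i|000⟩ + 0.309|111⟩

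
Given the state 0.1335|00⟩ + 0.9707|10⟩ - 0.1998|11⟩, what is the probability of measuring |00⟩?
0.01782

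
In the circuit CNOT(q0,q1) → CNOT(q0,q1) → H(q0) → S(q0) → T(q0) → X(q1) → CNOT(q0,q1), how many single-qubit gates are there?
4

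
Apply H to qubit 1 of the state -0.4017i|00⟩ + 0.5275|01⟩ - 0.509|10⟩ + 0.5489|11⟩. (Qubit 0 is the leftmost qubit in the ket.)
(0.373 - 0.284i)|00⟩ + (-0.373 - 0.284i)|01⟩ + 0.02821|10⟩ - 0.748|11⟩

H on qubit 1 mixes each pair of kets that differ only in qubit 1: amplitudes (a, b) of (|…0…⟩, |…1…⟩) become ((a + b)/√2, (a − b)/√2). Kets absent from the input have amplitude 0.
(|00⟩, |01⟩): (a, b) = (-0.4017i, 0.5275) → ((0.373 - 0.284i), (-0.373 - 0.284i))
(|10⟩, |11⟩): (a, b) = (-0.509, 0.5489) → (0.02821, -0.748)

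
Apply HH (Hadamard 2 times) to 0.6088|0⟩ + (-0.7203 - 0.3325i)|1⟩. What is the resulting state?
0.6088|0⟩ + (-0.7203 - 0.3325i)|1⟩

H² = I, so an even number of Hadamards cancels: H^2 = I and the state is unchanged.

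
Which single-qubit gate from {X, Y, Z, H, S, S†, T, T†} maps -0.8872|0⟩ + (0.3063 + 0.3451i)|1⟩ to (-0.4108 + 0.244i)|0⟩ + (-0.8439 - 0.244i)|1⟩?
H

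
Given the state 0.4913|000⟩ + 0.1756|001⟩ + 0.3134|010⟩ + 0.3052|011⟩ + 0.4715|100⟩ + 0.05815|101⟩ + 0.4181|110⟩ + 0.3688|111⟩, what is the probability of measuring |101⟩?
0.003381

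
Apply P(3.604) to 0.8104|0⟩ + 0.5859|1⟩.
0.8104|0⟩ + (-0.5244 - 0.2614i)|1⟩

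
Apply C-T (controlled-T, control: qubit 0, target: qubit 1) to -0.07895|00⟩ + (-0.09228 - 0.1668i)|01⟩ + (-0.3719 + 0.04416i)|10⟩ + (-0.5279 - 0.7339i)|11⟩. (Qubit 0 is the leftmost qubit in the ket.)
-0.07895|00⟩ + (-0.09228 - 0.1668i)|01⟩ + (-0.3719 + 0.04416i)|10⟩ + (0.1457 - 0.8922i)|11⟩

C-T leaves the control-|0⟩ kets |00⟩, |01⟩ unchanged and applies T to qubit 1 on the control-|1⟩ pair (|10⟩, |11⟩).
T = [[1, 0], [0, (1/√2 + (1/√2)i)]].
With a = amp(|10⟩) = (-0.3719 + 0.04416i) and b = amp(|11⟩) = (-0.5279 - 0.7339i):
new amp(|10⟩) = (1)·a = (-0.3719 + 0.04416i)
new amp(|11⟩) = (1/√2 + (1/√2)i)·b = (0.1457 - 0.8922i)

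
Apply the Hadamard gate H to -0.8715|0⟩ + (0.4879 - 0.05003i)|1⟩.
(-0.2712 - 0.03538i)|0⟩ + (-0.9612 + 0.03538i)|1⟩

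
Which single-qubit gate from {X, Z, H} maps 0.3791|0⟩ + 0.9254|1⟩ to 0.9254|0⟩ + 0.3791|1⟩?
X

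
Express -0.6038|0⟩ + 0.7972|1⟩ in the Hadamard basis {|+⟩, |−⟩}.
0.1368|+⟩ - 0.9907|−⟩

With |ψ⟩ = α|0⟩ + β|1⟩, the Hadamard-basis coefficients are ⟨+|ψ⟩ = (α + β)/√2 and ⟨−|ψ⟩ = (α − β)/√2.
Here α = -0.6038, β = 0.7972: (α + β)/√2 = 0.1368, (α − β)/√2 = -0.9907.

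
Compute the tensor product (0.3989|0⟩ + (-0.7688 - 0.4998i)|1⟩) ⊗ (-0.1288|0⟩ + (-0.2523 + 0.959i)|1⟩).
-0.05138|00⟩ + (-0.1006 + 0.3825i)|01⟩ + (0.09902 + 0.06437i)|10⟩ + (0.6733 - 0.6112i)|11⟩

amp(|b₁b₂…⟩) = product of the factor amplitudes for bits b₁, b₂, …; only kets whose every factor amplitude is nonzero survive.
|00⟩: (0.3989)(-0.1288) = -0.05138
|01⟩: (0.3989)(-0.2523 + 0.959i) = (-0.1006 + 0.3825i)
|10⟩: (-0.7688 - 0.4998i)(-0.1288) = (0.09902 + 0.06437i)
|11⟩: (-0.7688 - 0.4998i)(-0.2523 + 0.959i) = (0.6733 - 0.6112i)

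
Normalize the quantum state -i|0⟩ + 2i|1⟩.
-(1/√5)i|0⟩ + 0.8944i|1⟩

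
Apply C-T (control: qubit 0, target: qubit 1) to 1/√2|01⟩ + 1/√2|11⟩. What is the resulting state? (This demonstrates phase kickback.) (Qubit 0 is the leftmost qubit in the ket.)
1/√2|01⟩ + (1/2 + (1/2)i)|11⟩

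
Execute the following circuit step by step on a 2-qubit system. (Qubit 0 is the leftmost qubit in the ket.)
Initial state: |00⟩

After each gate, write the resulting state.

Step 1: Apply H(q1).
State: 1/√2|00⟩ + 1/√2|01⟩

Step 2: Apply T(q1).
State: 1/√2|00⟩ + (1/2 + (1/2)i)|01⟩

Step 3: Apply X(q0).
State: 1/√2|10⟩ + (1/2 + (1/2)i)|11⟩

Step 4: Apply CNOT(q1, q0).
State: (1/2 + (1/2)i)|01⟩ + 1/√2|10⟩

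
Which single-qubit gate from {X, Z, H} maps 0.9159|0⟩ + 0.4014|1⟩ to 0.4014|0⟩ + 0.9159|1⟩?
X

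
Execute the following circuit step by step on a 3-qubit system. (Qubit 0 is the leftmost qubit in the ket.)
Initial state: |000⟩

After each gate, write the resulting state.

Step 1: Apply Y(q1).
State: i|010⟩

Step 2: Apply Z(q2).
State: i|010⟩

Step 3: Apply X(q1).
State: i|000⟩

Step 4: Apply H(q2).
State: (1/√2)i|000⟩ + (1/√2)i|001⟩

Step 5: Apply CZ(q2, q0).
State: (1/√2)i|000⟩ + (1/√2)i|001⟩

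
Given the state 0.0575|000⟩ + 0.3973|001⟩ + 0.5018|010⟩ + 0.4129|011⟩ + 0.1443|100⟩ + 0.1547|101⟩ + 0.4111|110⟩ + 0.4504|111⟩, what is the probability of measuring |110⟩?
0.169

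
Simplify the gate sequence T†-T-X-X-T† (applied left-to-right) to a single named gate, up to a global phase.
T†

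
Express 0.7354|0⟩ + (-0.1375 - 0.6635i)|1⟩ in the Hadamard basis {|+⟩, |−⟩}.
(0.4228 - 0.4692i)|+⟩ + (0.6172 + 0.4692i)|−⟩

With |ψ⟩ = α|0⟩ + β|1⟩, the Hadamard-basis coefficients are ⟨+|ψ⟩ = (α + β)/√2 and ⟨−|ψ⟩ = (α − β)/√2.
Here α = 0.7354, β = (-0.1375 - 0.6635i): (α + β)/√2 = (0.4228 - 0.4692i), (α − β)/√2 = (0.6172 + 0.4692i).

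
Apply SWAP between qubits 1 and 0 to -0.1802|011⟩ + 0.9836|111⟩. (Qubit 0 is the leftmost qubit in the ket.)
-0.1802|101⟩ + 0.9836|111⟩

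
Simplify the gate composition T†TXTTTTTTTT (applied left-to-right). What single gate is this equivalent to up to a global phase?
X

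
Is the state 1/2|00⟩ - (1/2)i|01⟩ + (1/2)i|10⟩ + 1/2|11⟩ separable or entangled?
Separable

Writing the state as a|00⟩ + b|01⟩ + c|10⟩ + d|11⟩, it is a product state iff ad − bc = 0.
Here (a, b, c, d) = (1/2, -(1/2)i, (1/2)i, 1/2): ad − bc = (1/2)(1/2) − (-(1/2)i)((1/2)i) = 0, so the state is separable.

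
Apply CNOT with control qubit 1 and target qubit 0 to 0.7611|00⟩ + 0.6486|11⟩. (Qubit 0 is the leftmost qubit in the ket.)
0.7611|00⟩ + 0.6486|01⟩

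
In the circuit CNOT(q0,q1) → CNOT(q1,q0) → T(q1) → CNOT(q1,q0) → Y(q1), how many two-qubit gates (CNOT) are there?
3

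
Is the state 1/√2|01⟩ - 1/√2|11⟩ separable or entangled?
Separable

Writing the state as a|00⟩ + b|01⟩ + c|10⟩ + d|11⟩, it is a product state iff ad − bc = 0.
Here (a, b, c, d) = (0, 1/√2, 0, -1/√2): ad − bc = (0)(-1/√2) − (1/√2)(0) = 0, so the state is separable.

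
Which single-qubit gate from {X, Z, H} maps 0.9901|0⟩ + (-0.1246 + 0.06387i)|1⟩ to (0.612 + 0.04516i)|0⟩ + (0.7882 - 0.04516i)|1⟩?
H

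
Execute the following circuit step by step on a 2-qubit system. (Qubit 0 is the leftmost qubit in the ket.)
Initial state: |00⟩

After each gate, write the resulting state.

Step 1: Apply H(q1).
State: 1/√2|00⟩ + 1/√2|01⟩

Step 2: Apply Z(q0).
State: 1/√2|00⟩ + 1/√2|01⟩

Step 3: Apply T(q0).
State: 1/√2|00⟩ + 1/√2|01⟩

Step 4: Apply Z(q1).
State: 1/√2|00⟩ - 1/√2|01⟩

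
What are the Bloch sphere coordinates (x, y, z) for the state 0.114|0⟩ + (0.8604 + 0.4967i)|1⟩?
(0.1962, 0.1132, -0.974)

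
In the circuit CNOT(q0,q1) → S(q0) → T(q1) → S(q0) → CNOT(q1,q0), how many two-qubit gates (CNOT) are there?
2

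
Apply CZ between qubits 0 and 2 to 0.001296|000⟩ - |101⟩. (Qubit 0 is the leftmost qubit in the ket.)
0.001296|000⟩ + |101⟩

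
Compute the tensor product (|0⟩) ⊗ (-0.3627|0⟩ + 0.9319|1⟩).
-0.3627|00⟩ + 0.9319|01⟩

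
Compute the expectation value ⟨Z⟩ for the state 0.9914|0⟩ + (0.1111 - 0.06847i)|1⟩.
0.9658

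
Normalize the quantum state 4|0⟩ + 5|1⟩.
0.6247|0⟩ + 0.7809|1⟩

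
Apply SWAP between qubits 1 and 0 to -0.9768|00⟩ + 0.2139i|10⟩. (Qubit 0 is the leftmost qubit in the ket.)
-0.9768|00⟩ + 0.2139i|01⟩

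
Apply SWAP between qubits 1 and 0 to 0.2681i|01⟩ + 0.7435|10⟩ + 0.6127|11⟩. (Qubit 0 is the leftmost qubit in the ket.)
0.7435|01⟩ + 0.2681i|10⟩ + 0.6127|11⟩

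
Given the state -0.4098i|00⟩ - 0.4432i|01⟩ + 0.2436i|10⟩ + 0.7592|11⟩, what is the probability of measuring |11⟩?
0.5764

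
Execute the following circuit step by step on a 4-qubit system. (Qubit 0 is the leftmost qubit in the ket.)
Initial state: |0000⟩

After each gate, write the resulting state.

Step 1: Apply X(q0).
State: |1000⟩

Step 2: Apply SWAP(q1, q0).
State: |0100⟩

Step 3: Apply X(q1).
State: |0000⟩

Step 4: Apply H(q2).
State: 1/√2|0000⟩ + 1/√2|0010⟩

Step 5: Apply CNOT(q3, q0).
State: 1/√2|0000⟩ + 1/√2|0010⟩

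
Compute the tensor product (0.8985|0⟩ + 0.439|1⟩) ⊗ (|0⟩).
0.8985|00⟩ + 0.439|10⟩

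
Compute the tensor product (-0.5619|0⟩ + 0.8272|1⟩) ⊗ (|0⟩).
-0.5619|00⟩ + 0.8272|10⟩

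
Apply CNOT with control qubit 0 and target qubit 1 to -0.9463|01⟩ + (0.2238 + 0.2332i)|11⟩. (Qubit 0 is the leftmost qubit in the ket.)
-0.9463|01⟩ + (0.2238 + 0.2332i)|10⟩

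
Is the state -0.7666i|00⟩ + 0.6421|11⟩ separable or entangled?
Entangled

Writing the state as a|00⟩ + b|01⟩ + c|10⟩ + d|11⟩, it is a product state iff ad − bc = 0.
Here (a, b, c, d) = (-0.7666i, 0, 0, 0.6421): ad − bc = (-0.7666i)(0.6421) − (0)(0) = -0.4922i ≠ 0, so the state is entangled.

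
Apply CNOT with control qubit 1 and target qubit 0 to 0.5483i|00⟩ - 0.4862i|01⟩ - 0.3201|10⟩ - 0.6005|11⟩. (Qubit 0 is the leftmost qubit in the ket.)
0.5483i|00⟩ - 0.6005|01⟩ - 0.3201|10⟩ - 0.4862i|11⟩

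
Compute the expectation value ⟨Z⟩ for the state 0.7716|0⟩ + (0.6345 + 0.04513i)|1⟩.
0.1907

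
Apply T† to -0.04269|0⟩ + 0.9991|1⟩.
-0.04269|0⟩ + (0.7065 - 0.7065i)|1⟩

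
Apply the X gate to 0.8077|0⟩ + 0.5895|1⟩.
0.5895|0⟩ + 0.8077|1⟩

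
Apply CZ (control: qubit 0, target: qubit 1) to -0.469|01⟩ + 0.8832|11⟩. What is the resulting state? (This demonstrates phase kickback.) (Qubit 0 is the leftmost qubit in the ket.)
-0.469|01⟩ - 0.8832|11⟩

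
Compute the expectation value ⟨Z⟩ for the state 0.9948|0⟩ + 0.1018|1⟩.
0.9793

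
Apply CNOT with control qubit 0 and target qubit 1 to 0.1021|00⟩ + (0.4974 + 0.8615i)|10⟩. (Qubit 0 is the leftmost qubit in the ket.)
0.1021|00⟩ + (0.4974 + 0.8615i)|11⟩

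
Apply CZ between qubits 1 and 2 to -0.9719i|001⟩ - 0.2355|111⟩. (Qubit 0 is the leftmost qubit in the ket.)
-0.9719i|001⟩ + 0.2355|111⟩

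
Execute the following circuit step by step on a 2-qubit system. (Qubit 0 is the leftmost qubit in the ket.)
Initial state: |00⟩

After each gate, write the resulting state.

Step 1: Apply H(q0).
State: 1/√2|00⟩ + 1/√2|10⟩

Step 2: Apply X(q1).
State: 1/√2|01⟩ + 1/√2|11⟩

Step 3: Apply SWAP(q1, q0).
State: 1/√2|10⟩ + 1/√2|11⟩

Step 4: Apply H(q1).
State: |10⟩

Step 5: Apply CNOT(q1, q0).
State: |10⟩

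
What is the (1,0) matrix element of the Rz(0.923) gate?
0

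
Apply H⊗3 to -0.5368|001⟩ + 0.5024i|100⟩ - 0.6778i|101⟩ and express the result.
(-0.1898 - 0.06201i)|000⟩ + (0.1898 + 0.4173i)|001⟩ + (-0.1898 - 0.06201i)|010⟩ + (0.1898 + 0.4173i)|011⟩ + (-0.1898 + 0.06201i)|100⟩ + (0.1898 - 0.4173i)|101⟩ + (-0.1898 + 0.06201i)|110⟩ + (0.1898 - 0.4173i)|111⟩

H⊗3 gives amp(|y⟩) = (1/2√2) Σ_x (−1)^(x·y) amp(|x⟩), where x·y is the number of positions in which both x and y have a 1.
|000⟩: (-0.5368 + 0.5024i - 0.6778i)/(2√2) = (-0.1898 - 0.06201i)
|001⟩: (0.5368 + 0.5024i + 0.6778i)/(2√2) = (0.1898 + 0.4173i)
|010⟩: (-0.5368 + 0.5024i - 0.6778i)/(2√2) = (-0.1898 - 0.06201i)
|011⟩: (0.5368 + 0.5024i + 0.6778i)/(2√2) = (0.1898 + 0.4173i)
|100⟩: (-0.5368 - 0.5024i + 0.6778i)/(2√2) = (-0.1898 + 0.06201i)
|101⟩: (0.5368 - 0.5024i - 0.6778i)/(2√2) = (0.1898 - 0.4173i)
|110⟩: (-0.5368 - 0.5024i + 0.6778i)/(2√2) = (-0.1898 + 0.06201i)
|111⟩: (0.5368 - 0.5024i - 0.6778i)/(2√2) = (0.1898 - 0.4173i)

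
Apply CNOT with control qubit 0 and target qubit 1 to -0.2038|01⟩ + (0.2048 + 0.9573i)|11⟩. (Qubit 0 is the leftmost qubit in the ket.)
-0.2038|01⟩ + (0.2048 + 0.9573i)|10⟩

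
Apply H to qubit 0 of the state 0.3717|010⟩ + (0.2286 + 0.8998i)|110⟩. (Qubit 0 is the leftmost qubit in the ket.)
(0.4245 + 0.6363i)|010⟩ + (0.1012 - 0.6363i)|110⟩

H on qubit 0 mixes each pair of kets that differ only in qubit 0: amplitudes (a, b) of (|…0…⟩, |…1…⟩) become ((a + b)/√2, (a − b)/√2). Kets absent from the input have amplitude 0.
(|010⟩, |110⟩): (a, b) = (0.3717, (0.2286 + 0.8998i)) → ((0.4245 + 0.6363i), (0.1012 - 0.6363i))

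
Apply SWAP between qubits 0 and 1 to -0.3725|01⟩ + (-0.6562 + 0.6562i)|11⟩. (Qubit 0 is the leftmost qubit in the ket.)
-0.3725|10⟩ + (-0.6562 + 0.6562i)|11⟩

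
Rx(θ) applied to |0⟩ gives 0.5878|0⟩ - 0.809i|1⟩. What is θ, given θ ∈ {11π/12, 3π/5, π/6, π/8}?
3π/5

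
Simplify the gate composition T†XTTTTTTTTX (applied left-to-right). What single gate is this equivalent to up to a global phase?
T†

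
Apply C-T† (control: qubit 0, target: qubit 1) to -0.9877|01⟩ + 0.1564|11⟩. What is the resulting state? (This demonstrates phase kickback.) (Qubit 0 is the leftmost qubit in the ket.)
-0.9877|01⟩ + (0.1106 - 0.1106i)|11⟩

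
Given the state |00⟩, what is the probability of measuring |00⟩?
1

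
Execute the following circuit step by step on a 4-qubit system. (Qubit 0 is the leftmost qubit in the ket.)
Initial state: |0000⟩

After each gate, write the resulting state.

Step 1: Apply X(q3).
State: |0001⟩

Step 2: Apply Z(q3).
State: -|0001⟩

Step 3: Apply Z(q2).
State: -|0001⟩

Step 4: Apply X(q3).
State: -|0000⟩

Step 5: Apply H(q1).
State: -1/√2|0000⟩ - 1/√2|0100⟩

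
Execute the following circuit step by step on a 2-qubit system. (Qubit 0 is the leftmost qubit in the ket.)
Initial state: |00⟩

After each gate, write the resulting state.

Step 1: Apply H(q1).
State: 1/√2|00⟩ + 1/√2|01⟩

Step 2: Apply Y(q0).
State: (1/√2)i|10⟩ + (1/√2)i|11⟩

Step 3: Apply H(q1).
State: i|10⟩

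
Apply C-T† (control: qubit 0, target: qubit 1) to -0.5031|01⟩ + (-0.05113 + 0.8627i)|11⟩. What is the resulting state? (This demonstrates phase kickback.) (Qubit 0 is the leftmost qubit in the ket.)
-0.5031|01⟩ + (0.5739 + 0.6462i)|11⟩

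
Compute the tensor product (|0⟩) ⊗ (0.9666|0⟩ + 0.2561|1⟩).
0.9666|00⟩ + 0.2561|01⟩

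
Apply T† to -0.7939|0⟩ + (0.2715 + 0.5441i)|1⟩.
-0.7939|0⟩ + (0.5767 + 0.1928i)|1⟩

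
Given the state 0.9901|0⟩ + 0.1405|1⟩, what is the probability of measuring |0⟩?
0.9803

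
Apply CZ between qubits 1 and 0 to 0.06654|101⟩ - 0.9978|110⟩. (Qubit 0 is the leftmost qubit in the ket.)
0.06654|101⟩ + 0.9978|110⟩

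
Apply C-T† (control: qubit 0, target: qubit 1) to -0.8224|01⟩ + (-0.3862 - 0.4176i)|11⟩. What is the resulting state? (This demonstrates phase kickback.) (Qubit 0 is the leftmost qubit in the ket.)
-0.8224|01⟩ + (-0.5684 - 0.0222i)|11⟩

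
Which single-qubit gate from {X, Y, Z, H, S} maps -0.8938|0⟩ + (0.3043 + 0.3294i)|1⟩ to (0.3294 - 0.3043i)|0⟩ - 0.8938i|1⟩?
Y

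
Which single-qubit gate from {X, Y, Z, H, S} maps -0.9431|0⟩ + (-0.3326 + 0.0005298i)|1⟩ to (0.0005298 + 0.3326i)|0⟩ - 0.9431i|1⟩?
Y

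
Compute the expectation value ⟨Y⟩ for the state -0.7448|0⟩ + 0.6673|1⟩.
0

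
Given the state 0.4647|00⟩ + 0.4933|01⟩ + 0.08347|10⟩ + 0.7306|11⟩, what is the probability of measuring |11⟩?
0.5338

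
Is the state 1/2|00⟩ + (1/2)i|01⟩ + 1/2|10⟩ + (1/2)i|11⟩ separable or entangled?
Separable

Writing the state as a|00⟩ + b|01⟩ + c|10⟩ + d|11⟩, it is a product state iff ad − bc = 0.
Here (a, b, c, d) = (1/2, (1/2)i, 1/2, (1/2)i): ad − bc = (1/2)((1/2)i) − ((1/2)i)(1/2) = 0, so the state is separable.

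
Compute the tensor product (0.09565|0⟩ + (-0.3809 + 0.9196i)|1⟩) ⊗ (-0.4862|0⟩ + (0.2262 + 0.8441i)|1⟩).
-0.04651|00⟩ + (0.02164 + 0.08074i)|01⟩ + (0.1852 - 0.4471i)|10⟩ + (-0.8624 - 0.1135i)|11⟩

amp(|b₁b₂…⟩) = product of the factor amplitudes for bits b₁, b₂, …; only kets whose every factor amplitude is nonzero survive.
|00⟩: (0.09565)(-0.4862) = -0.04651
|01⟩: (0.09565)(0.2262 + 0.8441i) = (0.02164 + 0.08074i)
|10⟩: (-0.3809 + 0.9196i)(-0.4862) = (0.1852 - 0.4471i)
|11⟩: (-0.3809 + 0.9196i)(0.2262 + 0.8441i) = (-0.8624 - 0.1135i)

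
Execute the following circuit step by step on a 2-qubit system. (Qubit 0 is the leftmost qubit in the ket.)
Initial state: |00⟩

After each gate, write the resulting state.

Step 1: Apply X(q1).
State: |01⟩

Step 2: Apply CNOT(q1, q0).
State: |11⟩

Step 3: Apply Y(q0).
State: -i|01⟩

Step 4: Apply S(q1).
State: |01⟩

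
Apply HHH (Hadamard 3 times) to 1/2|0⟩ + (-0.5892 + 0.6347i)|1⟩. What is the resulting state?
(-0.06307 + 0.4488i)|0⟩ + (0.7702 - 0.4488i)|1⟩

H² = I, so H^3 = H: a single Hadamard. With (a, b) = (1/2, (-0.5892 + 0.6347i)), H gives ((a + b)/√2, (a − b)/√2) = ((-0.06307 + 0.4488i), (0.7702 - 0.4488i)).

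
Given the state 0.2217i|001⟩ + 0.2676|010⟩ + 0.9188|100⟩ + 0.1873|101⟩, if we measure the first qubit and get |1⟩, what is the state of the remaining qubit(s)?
0.9798|00⟩ + 0.1997|01⟩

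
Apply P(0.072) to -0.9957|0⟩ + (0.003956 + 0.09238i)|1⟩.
-0.9957|0⟩ + (-0.0027 + 0.09243i)|1⟩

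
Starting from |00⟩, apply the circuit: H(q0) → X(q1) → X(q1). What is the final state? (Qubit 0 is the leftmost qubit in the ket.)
1/√2|00⟩ + 1/√2|10⟩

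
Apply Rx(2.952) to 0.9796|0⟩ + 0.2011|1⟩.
(0.09272 - 0.2002i)|0⟩ + (0.01904 - 0.9752i)|1⟩

Rx(2.952) = [[cos(θ/2), −i·sin(θ/2)], [−i·sin(θ/2), cos(θ/2)]]; θ = 2.952, cos(θ/2) ≈ 0.0946544, sin(θ/2) ≈ 0.99551.
With a = amp(|0⟩) = 0.9796 and b = amp(|1⟩) = 0.2011:
new amp(|0⟩) = (0.0946544)·a + (-0.99551i)·b = (0.09272 - 0.2002i)
new amp(|1⟩) = (-0.99551i)·a + (0.0946544)·b = (0.01904 - 0.9752i)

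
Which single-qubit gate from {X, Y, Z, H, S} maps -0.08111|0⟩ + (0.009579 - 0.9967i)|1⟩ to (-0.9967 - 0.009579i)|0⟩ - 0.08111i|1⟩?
Y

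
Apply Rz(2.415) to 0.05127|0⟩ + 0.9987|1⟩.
(0.01822 - 0.04792i)|0⟩ + (0.3549 + 0.9335i)|1⟩

Rz(2.415) = [[e^(−iθ/2), 0], [0, e^(iθ/2)]] with e^(±iθ/2) = cos(θ/2) ± i·sin(θ/2); θ = 2.415, cos(θ/2) ≈ 0.355357, sin(θ/2) ≈ 0.934731.
With a = amp(|0⟩) = 0.05127 and b = amp(|1⟩) = 0.9987:
new amp(|0⟩) = (0.355357 - 0.934731i)·a = (0.01822 - 0.04792i)
new amp(|1⟩) = (0.355357 + 0.934731i)·b = (0.3549 + 0.9335i)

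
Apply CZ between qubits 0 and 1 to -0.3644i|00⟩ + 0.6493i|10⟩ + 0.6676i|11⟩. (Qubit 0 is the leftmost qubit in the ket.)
-0.3644i|00⟩ + 0.6493i|10⟩ - 0.6676i|11⟩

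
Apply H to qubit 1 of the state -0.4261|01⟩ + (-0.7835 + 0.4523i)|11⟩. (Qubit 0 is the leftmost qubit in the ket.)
-0.3013|00⟩ + 0.3013|01⟩ + (-0.554 + 0.3198i)|10⟩ + (0.554 - 0.3198i)|11⟩

H on qubit 1 mixes each pair of kets that differ only in qubit 1: amplitudes (a, b) of (|…0…⟩, |…1…⟩) become ((a + b)/√2, (a − b)/√2). Kets absent from the input have amplitude 0.
(|00⟩, |01⟩): (a, b) = (0, -0.4261) → (-0.3013, 0.3013)
(|10⟩, |11⟩): (a, b) = (0, (-0.7835 + 0.4523i)) → ((-0.554 + 0.3198i), (0.554 - 0.3198i))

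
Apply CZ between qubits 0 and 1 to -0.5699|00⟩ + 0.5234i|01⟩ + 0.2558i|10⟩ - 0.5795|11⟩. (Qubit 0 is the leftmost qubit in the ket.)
-0.5699|00⟩ + 0.5234i|01⟩ + 0.2558i|10⟩ + 0.5795|11⟩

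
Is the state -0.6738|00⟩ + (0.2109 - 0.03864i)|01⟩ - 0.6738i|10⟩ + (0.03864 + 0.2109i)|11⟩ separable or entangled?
Separable

Writing the state as a|00⟩ + b|01⟩ + c|10⟩ + d|11⟩, it is a product state iff ad − bc = 0.
Here (a, b, c, d) = (-0.6738, (0.2109 - 0.03864i), -0.6738i, (0.03864 + 0.2109i)): ad − bc = (-0.6738)(0.03864 + 0.2109i) − (0.2109 - 0.03864i)(-0.6738i) = 0, so the state is separable.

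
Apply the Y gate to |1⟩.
-i|0⟩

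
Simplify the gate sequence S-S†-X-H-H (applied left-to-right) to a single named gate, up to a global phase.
X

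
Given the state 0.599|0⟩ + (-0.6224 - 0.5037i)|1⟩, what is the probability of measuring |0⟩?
0.3588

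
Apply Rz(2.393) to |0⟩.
(0.3656 - 0.9308i)|0⟩

Rz(2.393) = [[e^(−iθ/2), 0], [0, e^(iθ/2)]] with e^(±iθ/2) = cos(θ/2) ± i·sin(θ/2); θ = 2.393, cos(θ/2) ≈ 0.365618, sin(θ/2) ≈ 0.930765.
With a = amp(|0⟩) = 1 and b = amp(|1⟩) = 0:
new amp(|0⟩) = (0.365618 - 0.930765i)·a = (0.3656 - 0.9308i)
new amp(|1⟩) = (0.365618 + 0.930765i)·b = 0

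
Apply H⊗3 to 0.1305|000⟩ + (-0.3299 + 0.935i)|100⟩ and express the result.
(-0.0705 + 0.3306i)|000⟩ + (-0.0705 + 0.3306i)|001⟩ + (-0.0705 + 0.3306i)|010⟩ + (-0.0705 + 0.3306i)|011⟩ + (0.1628 - 0.3306i)|100⟩ + (0.1628 - 0.3306i)|101⟩ + (0.1628 - 0.3306i)|110⟩ + (0.1628 - 0.3306i)|111⟩

H⊗3 gives amp(|y⟩) = (1/2√2) Σ_x (−1)^(x·y) amp(|x⟩), where x·y is the number of positions in which both x and y have a 1.
|000⟩: (0.1305 + (-0.3299 + 0.935i))/(2√2) = (-0.0705 + 0.3306i)
|001⟩: (0.1305 + (-0.3299 + 0.935i))/(2√2) = (-0.0705 + 0.3306i)
|010⟩: (0.1305 + (-0.3299 + 0.935i))/(2√2) = (-0.0705 + 0.3306i)
|011⟩: (0.1305 + (-0.3299 + 0.935i))/(2√2) = (-0.0705 + 0.3306i)
|100⟩: (0.1305 - (-0.3299 + 0.935i))/(2√2) = (0.1628 - 0.3306i)
|101⟩: (0.1305 - (-0.3299 + 0.935i))/(2√2) = (0.1628 - 0.3306i)
|110⟩: (0.1305 - (-0.3299 + 0.935i))/(2√2) = (0.1628 - 0.3306i)
|111⟩: (0.1305 - (-0.3299 + 0.935i))/(2√2) = (0.1628 - 0.3306i)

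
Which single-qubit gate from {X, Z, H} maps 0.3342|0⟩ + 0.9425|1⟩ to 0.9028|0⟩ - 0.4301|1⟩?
H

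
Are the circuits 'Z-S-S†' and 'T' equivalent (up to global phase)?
No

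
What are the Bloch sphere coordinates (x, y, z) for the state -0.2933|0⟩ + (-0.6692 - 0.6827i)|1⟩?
(0.3926, 0.4005, -0.8279)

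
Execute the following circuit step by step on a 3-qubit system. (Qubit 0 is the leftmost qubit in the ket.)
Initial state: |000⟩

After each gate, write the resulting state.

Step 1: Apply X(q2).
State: |001⟩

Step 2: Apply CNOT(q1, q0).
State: |001⟩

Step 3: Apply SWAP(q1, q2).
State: |010⟩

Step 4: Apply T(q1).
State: (1/√2 + (1/√2)i)|010⟩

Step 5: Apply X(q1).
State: (1/√2 + (1/√2)i)|000⟩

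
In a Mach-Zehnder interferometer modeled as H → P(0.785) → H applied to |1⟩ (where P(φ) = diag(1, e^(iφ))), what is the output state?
(0.1463 - 0.3534i)|0⟩ + (0.8537 + 0.3534i)|1⟩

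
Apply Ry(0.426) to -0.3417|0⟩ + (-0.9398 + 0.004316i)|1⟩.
(-0.1353 - 0.0009124i)|0⟩ + (-0.9908 + 0.004218i)|1⟩

Ry(0.426) = [[cos(θ/2), −sin(θ/2)], [sin(θ/2), cos(θ/2)]]; θ = 0.426, cos(θ/2) ≈ 0.977401, sin(θ/2) ≈ 0.211393.
With a = amp(|0⟩) = -0.3417 and b = amp(|1⟩) = (-0.9398 + 0.004316i):
new amp(|0⟩) = (0.977401)·a + (-0.211393)·b = (-0.1353 - 0.0009124i)
new amp(|1⟩) = (0.211393)·a + (0.977401)·b = (-0.9908 + 0.004218i)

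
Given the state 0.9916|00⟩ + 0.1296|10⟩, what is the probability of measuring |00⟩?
0.9833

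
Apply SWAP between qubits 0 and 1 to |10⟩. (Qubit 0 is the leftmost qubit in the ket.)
|01⟩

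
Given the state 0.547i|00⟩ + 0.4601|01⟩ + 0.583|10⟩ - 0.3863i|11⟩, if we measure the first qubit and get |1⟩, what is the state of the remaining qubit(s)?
0.8336|0⟩ - 0.5524i|1⟩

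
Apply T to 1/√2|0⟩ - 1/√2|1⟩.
1/√2|0⟩ + (-1/2 - (1/2)i)|1⟩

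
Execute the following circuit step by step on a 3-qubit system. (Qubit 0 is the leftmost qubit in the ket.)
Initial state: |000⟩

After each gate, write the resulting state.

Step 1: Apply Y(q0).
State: i|100⟩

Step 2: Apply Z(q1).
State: i|100⟩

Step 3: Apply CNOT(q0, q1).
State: i|110⟩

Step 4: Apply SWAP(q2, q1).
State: i|101⟩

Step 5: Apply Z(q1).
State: i|101⟩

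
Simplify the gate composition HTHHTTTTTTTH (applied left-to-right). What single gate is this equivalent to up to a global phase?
I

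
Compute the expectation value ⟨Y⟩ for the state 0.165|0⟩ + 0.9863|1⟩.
0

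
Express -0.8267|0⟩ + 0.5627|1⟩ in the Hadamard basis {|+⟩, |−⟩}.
-0.1867|+⟩ - 0.9825|−⟩

With |ψ⟩ = α|0⟩ + β|1⟩, the Hadamard-basis coefficients are ⟨+|ψ⟩ = (α + β)/√2 and ⟨−|ψ⟩ = (α − β)/√2.
Here α = -0.8267, β = 0.5627: (α + β)/√2 = -0.1867, (α − β)/√2 = -0.9825.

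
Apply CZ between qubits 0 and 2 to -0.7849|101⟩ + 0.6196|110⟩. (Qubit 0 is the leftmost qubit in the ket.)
0.7849|101⟩ + 0.6196|110⟩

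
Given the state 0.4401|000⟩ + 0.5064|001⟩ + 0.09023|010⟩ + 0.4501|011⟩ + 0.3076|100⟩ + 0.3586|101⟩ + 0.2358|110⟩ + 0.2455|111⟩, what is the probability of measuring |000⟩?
0.1937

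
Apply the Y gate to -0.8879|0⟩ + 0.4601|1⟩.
-0.4601i|0⟩ - 0.8879i|1⟩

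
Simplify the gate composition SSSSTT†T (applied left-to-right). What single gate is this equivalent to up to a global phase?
T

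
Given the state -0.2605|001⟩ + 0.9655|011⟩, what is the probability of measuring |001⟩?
0.06786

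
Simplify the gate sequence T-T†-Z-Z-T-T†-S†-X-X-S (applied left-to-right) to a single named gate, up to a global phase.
I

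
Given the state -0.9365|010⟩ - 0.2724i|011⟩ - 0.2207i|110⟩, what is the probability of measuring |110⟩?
0.04871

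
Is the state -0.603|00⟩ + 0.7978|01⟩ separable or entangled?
Separable

Writing the state as a|00⟩ + b|01⟩ + c|10⟩ + d|11⟩, it is a product state iff ad − bc = 0.
Here (a, b, c, d) = (-0.603, 0.7978, 0, 0): ad − bc = (-0.603)(0) − (0.7978)(0) = 0, so the state is separable.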